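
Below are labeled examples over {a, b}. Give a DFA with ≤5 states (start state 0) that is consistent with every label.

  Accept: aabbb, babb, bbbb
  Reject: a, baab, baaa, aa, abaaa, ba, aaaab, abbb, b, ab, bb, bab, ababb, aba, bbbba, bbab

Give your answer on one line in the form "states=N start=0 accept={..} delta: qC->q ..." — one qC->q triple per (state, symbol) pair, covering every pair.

states=5 start=0 accept={4} delta: 0a->1 0b->2 1a->0 1b->0 2a->2 2b->3 3a->0 3b->4 4a->0 4b->4

State merging on the prefix tree: take the shortest (then alphabetical) example prefix whose next move is undefined and point that move at state 0, else 1, else 2, ...; a target is out if some Accept/Reject pair would then sit in one state with the same input left (inseparable). If every existing state is out, open a new one.
a: 0a undefined. 0a->0: no, aabbb/abbb meet in 0 with "bbb" left. Open state 1: 0a->1.
b: 0b undefined. 0b->0: no, bbbb/b meet in 0. 0b->1: no, bbbb/abbb meet in 1 with "bbb" left. Open state 2: 0b->2.
aa: 1a undefined. 1a->0: ok.
ab: 1b undefined. 1b->0: ok.
ba: 2a undefined. 2a->0: no, babb/abbb meet in 2 with "b" left. 2a->1: no, babb/baab meet in 2. 2a->2: ok.
bb: 2b undefined. 2b->0: no, aabbb/baaa meet in 2. 2b->1: no, aabbb/aa meet in 0. 2b->2: no, aabbb/baab meet in 2. Open state 3: 2b->3.
bba: 3a undefined. 3a->0: ok.
bbb: 3b undefined. 3b->0: no, aabbb/aa meet in 0. 3b->1: no, aabbb/a meet in 1. 3b->2: no, aabbb/baaa meet in 2. 3b->3: no, aabbb/baab meet in 3. Open state 4: 3b->4.
bbbb: 4b undefined. 4b->0: no, bbbb/aa meet in 0. 4b->1: no, bbbb/a meet in 1. 4b->2: no, bbbb/baaa meet in 2. 4b->3: no, bbbb/baab meet in 3. 4b->4: ok.
bbbba: 4a undefined. 4a->0: ok.
All examples now run through 5 states with every (state, symbol) defined. Accept strings end in {4}, Reject strings end in {0,1,2,3}; accept={4}.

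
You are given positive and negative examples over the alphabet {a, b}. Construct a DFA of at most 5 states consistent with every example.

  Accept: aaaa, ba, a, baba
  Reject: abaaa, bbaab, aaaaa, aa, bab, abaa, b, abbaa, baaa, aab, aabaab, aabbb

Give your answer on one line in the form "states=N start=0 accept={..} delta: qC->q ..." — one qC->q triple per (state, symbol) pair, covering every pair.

states=3 start=0 accept={1} delta: 0a->1 0b->0 1a->2 1b->0 2a->0 2b->0

Grow the machine one transition at a time. Run the examples from 0; the earliest place one falls off (shortest prefix, ties alphabetical) gets sent to the lowest-numbered state that keeps every Accept/Reject pair distinguishable — a pair clashes when both reach the same state with identical unread suffix — and to a fresh state only if none does.
a: 0a undefined. 0a->0: no, aaaa/aaaaa meet in 0. Open state 1: 0a->1.
b: 0b undefined. 0b->0: ok.
aa: 1a undefined. 1a->0: no, aaaa/bbaab meet in 0. 1a->1: no, aaaa/aaaaa meet in 1. Open state 2: 1a->2.
ab: 1b undefined. 1b->0: ok.
aaa: 2a undefined. 2a->0: ok.
aab: 2b undefined. 2b->0: ok.
All examples now run through 3 states with every (state, symbol) defined. Accept strings end in {1}, Reject strings end in {0,2}; accept={1}.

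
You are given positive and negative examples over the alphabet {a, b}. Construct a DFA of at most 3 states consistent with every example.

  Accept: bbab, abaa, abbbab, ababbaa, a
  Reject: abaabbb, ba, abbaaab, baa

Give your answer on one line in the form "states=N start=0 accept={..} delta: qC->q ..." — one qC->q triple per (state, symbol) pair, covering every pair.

Grow the machine one transition at a time. Run the examples from 0; the earliest place one falls off (shortest prefix, ties alphabetical) gets sent to the lowest-numbered state that keeps every Accept/Reject pair distinguishable — a pair clashes when both reach the same state with identical unread suffix — and to a fresh state only if none does.
a: 0a undefined. 0a->0: no, abaa/baa meet in 0 with "baa" left. Open state 1: 0a->1.
b: 0b undefined. 0b->0: no, a/ba meet in 1. 0b->1: ok.
ab: 1b undefined. 1b->0: no, abaa/ba meet in 1 with "a" left. 1b->1: no, abaa/baa meet in 1 with "aa" left. Open state 2: 1b->2.
ba: 1a undefined. 1a->0: no, a/baa meet in 1. 1a->1: no, a/ba meet in 1. 1a->2: ok.
aba: 2a undefined. 2a->0: ok.
abb: 2b undefined. 2b->0: no, bbab/abaabbb meet in 1. 2b->1: ok.
All examples now run through 3 states with every (state, symbol) defined. Accept strings end in {1}, Reject strings end in {0,2}; accept={1}.

states=3 start=0 accept={1} delta: 0a->1 0b->1 1a->2 1b->2 2a->0 2b->1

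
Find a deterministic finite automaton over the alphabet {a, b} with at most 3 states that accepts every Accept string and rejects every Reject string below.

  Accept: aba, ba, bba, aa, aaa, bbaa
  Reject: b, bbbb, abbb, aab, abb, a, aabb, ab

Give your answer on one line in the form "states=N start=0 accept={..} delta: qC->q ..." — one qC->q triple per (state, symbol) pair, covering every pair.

states=3 start=0 accept={0,2} delta: 0a->1 0b->1 1a->2 1b->1 2a->0 2b->1

Grow the machine one transition at a time. Run the examples from 0; the earliest place one falls off (shortest prefix, ties alphabetical) gets sent to the lowest-numbered state that keeps every Accept/Reject pair distinguishable — a pair clashes when both reach the same state with identical unread suffix — and to a fresh state only if none does.
a: 0a undefined. 0a->0: no, aa/a meet in 0. Open state 1: 0a->1.
b: 0b undefined. 0b->0: no, ba/a meet in 1. 0b->1: ok.
aa: 1a undefined. 1a->0: no, aaa/b meet in 1. 1a->1: no, ba/b meet in 1. Open state 2: 1a->2.
ab: 1b undefined. 1b->0: no, aba/b meet in 1. 1b->1: ok.
aaa: 2a undefined. 2a->0: ok.
aab: 2b undefined. 2b->0: no, aaa/aab meet in 0. 2b->1: ok.
All examples now run through 3 states with every (state, symbol) defined. Accept strings end in {0,2}, Reject strings end in {1}; accept={0,2}.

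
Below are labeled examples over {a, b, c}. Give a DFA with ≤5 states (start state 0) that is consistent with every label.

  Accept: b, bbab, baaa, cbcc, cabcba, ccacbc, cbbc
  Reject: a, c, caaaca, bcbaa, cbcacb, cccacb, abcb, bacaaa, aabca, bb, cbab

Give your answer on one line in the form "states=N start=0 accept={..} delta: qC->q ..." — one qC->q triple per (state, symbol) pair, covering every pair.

states=5 start=0 accept={1,4} delta: 0a->0 0b->1 0c->2 1a->1 1b->0 1c->2 2a->0 2b->3 2c->0 3a->4 3b->3 3c->4 4a->0 4b->0 4c->1

Fold the examples into a partial DFA from state 0: repeatedly fix the first undefined (state, symbol) met by the shortest-then-alphabetical prefix, trying targets in increasing order and rejecting any under which an Accept and a Reject string meet in one state with the same remainder; add a state when all current targets are rejected. Accepting states are where Accept strings end.
a: 0a undefined. 0a->0: ok.
b: 0b undefined. 0b->0: no, b/a meet in 0. Open state 1: 0b->1.
c: 0c undefined. 0c->0: no, b/cccacb meet in 1. 0c->1: no, b/c meet in 1. Open state 2: 0c->2.
ba: 1a undefined. 1a->0: no, baaa/a meet in 0. 1a->1: ok.
bb: 1b undefined. 1b->0: ok.
bc: 1c undefined. 1c->0: no, b/bcbaa meet in 1. 1c->1: no, b/bacaaa meet in 1. 1c->2: ok.
ca: 2a undefined. 2a->0: ok.
cb: 2b undefined. 2b->0: no, b/cbab meet in 1. 2b->1: no, b/bcbaa meet in 1. 2b->2: no, b/cbab meet in 1. Open state 3: 2b->3.
cc: 2c undefined. 2c->0: ok.
cba: 3a undefined. 3a->0: no, b/cbab meet in 1. 3a->1: no, b/bcbaa meet in 1. 3a->2: no, cabcba/c meet in 2. 3a->3: no, cabcba/bcbaa meet in 3. Open state 4: 3a->4.
cbb: 3b undefined. 3b->0: no, cbbc/c meet in 2. 3b->1: no, cbbc/c meet in 2. 3b->2: no, cbbc/a meet in 0. 3b->3: ok.
cbc: 3c undefined. 3c->0: no, cbcc/c meet in 2. 3c->1: no, cbcc/c meet in 2. 3c->2: no, cbcc/a meet in 0. 3c->3: no, cbcc/cccacb meet in 3. 3c->4: ok.
cbab: 4b undefined. 4b->0: ok.
cbca: 4a undefined. 4a->0: ok.
cbcc: 4c undefined. 4c->0: no, cbcc/a meet in 0. 4c->1: ok.
All examples now run through 5 states with every (state, symbol) defined. Accept strings end in {1,4}, Reject strings end in {0,2,3}; accept={1,4}.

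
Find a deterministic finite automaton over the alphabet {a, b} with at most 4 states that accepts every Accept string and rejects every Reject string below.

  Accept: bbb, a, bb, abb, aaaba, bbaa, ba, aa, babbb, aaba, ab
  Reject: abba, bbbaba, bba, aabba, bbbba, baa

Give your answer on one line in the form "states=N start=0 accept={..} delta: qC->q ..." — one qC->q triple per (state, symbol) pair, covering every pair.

Grow the machine one transition at a time. Run the examples from 0; the earliest place one falls off (shortest prefix, ties alphabetical) gets sent to the lowest-numbered state that keeps every Accept/Reject pair distinguishable — a pair clashes when both reach the same state with identical unread suffix — and to a fresh state only if none does.
a: 0a undefined. 0a->0: ok.
b: 0b undefined. 0b->0: no, bbb/abba meet in 0. Open state 1: 0b->1.
ba: 1a undefined. 1a->0: no, a/baa meet in 0. 1a->1: no, aaaba/baa meet in 1. Open state 2: 1a->2.
bb: 1b undefined. 1b->0: no, a/abba meet in 0. 1b->1: no, aaaba/abba meet in 2. 1b->2: ok.
baa: 2a undefined. 2a->0: no, a/abba meet in 0. 2a->1: no, ab/abba meet in 1. 2a->2: no, bb/abba meet in 2. Open state 3: 2a->3.
bab: 2b undefined. 2b->0: no, bb/bbbaba meet in 2. 2b->1: no, bb/bbbaba meet in 2. 2b->2: ok.
bbaa: 3a undefined. 3a->0: ok.
bbbab: 3b undefined. 3b->0: no, a/bbbaba meet in 0. 3b->1: no, bbb/bbbaba meet in 2. 3b->2: ok.
All examples now run through 4 states with every (state, symbol) defined. Accept strings end in {0,1,2}, Reject strings end in {3}; accept={0,1,2}.

states=4 start=0 accept={0,1,2} delta: 0a->0 0b->1 1a->2 1b->2 2a->3 2b->2 3a->0 3b->2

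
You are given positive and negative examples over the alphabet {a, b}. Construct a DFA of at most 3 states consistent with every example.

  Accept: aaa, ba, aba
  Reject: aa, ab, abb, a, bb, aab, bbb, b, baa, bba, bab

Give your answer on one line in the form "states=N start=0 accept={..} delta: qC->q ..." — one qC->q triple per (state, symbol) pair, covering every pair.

Grow the machine one transition at a time. Run the examples from 0; the earliest place one falls off (shortest prefix, ties alphabetical) gets sent to the lowest-numbered state that keeps every Accept/Reject pair distinguishable — a pair clashes when both reach the same state with identical unread suffix — and to a fresh state only if none does.
a: 0a undefined. 0a->0: no, aaa/aa meet in 0. Open state 1: 0a->1.
b: 0b undefined. 0b->0: no, ba/a meet in 1. 0b->1: no, aaa/baa meet in 1 with "aa" left. Open state 2: 0b->2.
aa: 1a undefined. 1a->0: no, aaa/a meet in 1. 1a->1: no, aaa/aa meet in 1. 1a->2: ok.
ab: 1b undefined. 1b->0: no, aba/a meet in 1. 1b->1: no, aba/aa meet in 2. 1b->2: ok.
ba: 2a undefined. 2a->0: ok.
bb: 2b undefined. 2b->0: no, aaa/abb meet in 0. 2b->1: ok.
All examples now run through 3 states with every (state, symbol) defined. Accept strings end in {0}, Reject strings end in {1,2}; accept={0}.

states=3 start=0 accept={0} delta: 0a->1 0b->2 1a->2 1b->2 2a->0 2b->1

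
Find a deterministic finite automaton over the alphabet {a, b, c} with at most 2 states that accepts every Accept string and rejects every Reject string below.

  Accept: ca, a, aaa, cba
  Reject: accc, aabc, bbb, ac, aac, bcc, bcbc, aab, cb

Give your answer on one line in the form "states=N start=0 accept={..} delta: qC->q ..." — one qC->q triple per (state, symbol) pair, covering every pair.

states=2 start=0 accept={0} delta: 0a->0 0b->1 0c->1 1a->0 1b->1 1c->1

Fold the examples into a partial DFA from state 0: repeatedly fix the first undefined (state, symbol) met by the shortest-then-alphabetical prefix, trying targets in increasing order and rejecting any under which an Accept and a Reject string meet in one state with the same remainder; add a state when all current targets are rejected. Accepting states are where Accept strings end.
a: 0a undefined. 0a->0: ok.
b: 0b undefined. 0b->0: no, a/bbb meet in 0. Open state 1: 0b->1.
c: 0c undefined. 0c->0: no, ca/accc meet in 0. 0c->1: ok.
bb: 1b undefined. 1b->0: no, a/cb meet in 0. 1b->1: ok.
bc: 1c undefined. 1c->0: no, a/aabc meet in 0. 1c->1: ok.
ca: 1a undefined. 1a->0: ok.
All examples now run through 2 states with every (state, symbol) defined. Accept strings end in {0}, Reject strings end in {1}; accept={0}.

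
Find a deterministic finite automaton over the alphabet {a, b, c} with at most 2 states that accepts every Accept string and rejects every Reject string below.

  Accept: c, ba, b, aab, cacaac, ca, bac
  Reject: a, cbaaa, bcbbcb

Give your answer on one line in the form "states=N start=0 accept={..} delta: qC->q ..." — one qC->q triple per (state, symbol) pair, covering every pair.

Fold the examples into a partial DFA from state 0: repeatedly fix the first undefined (state, symbol) met by the shortest-then-alphabetical prefix, trying targets in increasing order and rejecting any under which an Accept and a Reject string meet in one state with the same remainder; add a state when all current targets are rejected. Accepting states are where Accept strings end.
a: 0a undefined. 0a->0: ok.
b: 0b undefined. 0b->0: no, ba/a meet in 0. Open state 1: 0b->1.
c: 0c undefined. 0c->0: no, c/a meet in 0. 0c->1: ok.
ba: 1a undefined. 1a->0: no, ba/a meet in 0. 1a->1: ok.
bc: 1c undefined. 1c->0: no, bac/a meet in 0. 1c->1: ok.
cb: 1b undefined. 1b->0: ok.
All examples now run through 2 states with every (state, symbol) defined. Accept strings end in {1}, Reject strings end in {0}; accept={1}.

states=2 start=0 accept={1} delta: 0a->0 0b->1 0c->1 1a->1 1b->0 1c->1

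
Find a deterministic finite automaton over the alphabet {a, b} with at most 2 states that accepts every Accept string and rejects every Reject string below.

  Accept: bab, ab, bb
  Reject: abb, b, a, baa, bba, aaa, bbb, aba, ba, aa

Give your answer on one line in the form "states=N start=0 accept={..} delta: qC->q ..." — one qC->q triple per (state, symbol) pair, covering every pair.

Grow the machine one transition at a time. Run the examples from 0; the earliest place one falls off (shortest prefix, ties alphabetical) gets sent to the lowest-numbered state that keeps every Accept/Reject pair distinguishable — a pair clashes when both reach the same state with identical unread suffix — and to a fresh state only if none does.
a: 0a undefined. 0a->0: no, ab/b meet in 0 with "b" left. Open state 1: 0a->1.
b: 0b undefined. 0b->0: no, bb/b meet in 0. 0b->1: ok.
aa: 1a undefined. 1a->0: no, bab/b meet in 1. 1a->1: ok.
ab: 1b undefined. 1b->0: ok.
All examples now run through 2 states with every (state, symbol) defined. Accept strings end in {0}, Reject strings end in {1}; accept={0}.

states=2 start=0 accept={0} delta: 0a->1 0b->1 1a->1 1b->0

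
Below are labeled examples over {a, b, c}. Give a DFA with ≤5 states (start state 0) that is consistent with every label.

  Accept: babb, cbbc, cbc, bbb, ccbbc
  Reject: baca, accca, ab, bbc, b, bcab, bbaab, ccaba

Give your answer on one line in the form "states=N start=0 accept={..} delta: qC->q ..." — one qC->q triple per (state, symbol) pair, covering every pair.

states=4 start=0 accept={0,2} delta: 0a->0 0b->1 0c->2 1a->0 1b->2 1c->0 2a->1 2b->0 2c->3 3a->1 3b->0 3c->2

Fold the examples into a partial DFA from state 0: repeatedly fix the first undefined (state, symbol) met by the shortest-then-alphabetical prefix, trying targets in increasing order and rejecting any under which an Accept and a Reject string meet in one state with the same remainder; add a state when all current targets are rejected. Accepting states are where Accept strings end.
a: 0a undefined. 0a->0: ok.
b: 0b undefined. 0b->0: no, babb/ab meet in 0. Open state 1: 0b->1.
c: 0c undefined. 0c->0: no, cbbc/bbc meet in 1 with "bc" left. 0c->1: no, cbc/bbc meet in 1 with "bc" left. Open state 2: 0c->2.
ba: 1a undefined. 1a->0: ok.
bb: 1b undefined. 1b->0: no, bbb/ab meet in 1. 1b->1: no, babb/ab meet in 1. 1b->2: ok.
bc: 1c undefined. 1c->0: ok.
cb: 2b undefined. 2b->0: ok.
cc: 2c undefined. 2c->0: no, cbbc/bbc meet in 0. 2c->1: no, cbbc/accca meet in 0. 2c->2: no, babb/bbc meet in 2. Open state 3: 2c->3.
bba: 2a undefined. 2a->0: no, cbbc/baca meet in 0. 2a->1: ok.
cca: 3a undefined. 3a->0: no, cbbc/ccaba meet in 0. 3a->1: ok.
ccb: 3b undefined. 3b->0: ok.
accc: 3c undefined. 3c->0: no, cbbc/accca meet in 0. 3c->1: no, cbbc/accca meet in 0. 3c->2: ok.
All examples now run through 4 states with every (state, symbol) defined. Accept strings end in {0,2}, Reject strings end in {1,3}; accept={0,2}.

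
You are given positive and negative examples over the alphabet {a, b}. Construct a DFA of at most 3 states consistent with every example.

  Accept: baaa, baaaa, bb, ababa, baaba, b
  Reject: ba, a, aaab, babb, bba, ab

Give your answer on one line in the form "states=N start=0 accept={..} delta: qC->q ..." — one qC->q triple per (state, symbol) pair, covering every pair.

states=3 start=0 accept={0,2} delta: 0a->1 0b->0 1a->2 1b->1 2a->2 2b->1

Fold the examples into a partial DFA from state 0: repeatedly fix the first undefined (state, symbol) met by the shortest-then-alphabetical prefix, trying targets in increasing order and rejecting any under which an Accept and a Reject string meet in one state with the same remainder; add a state when all current targets are rejected. Accepting states are where Accept strings end.
a: 0a undefined. 0a->0: no, b/aaab meet in 0 with "b" left. Open state 1: 0a->1.
b: 0b undefined. 0b->0: ok.
aa: 1a undefined. 1a->0: no, baaa/ba meet in 1. 1a->1: no, baaa/ba meet in 1. Open state 2: 1a->2.
ab: 1b undefined. 1b->0: no, bb/babb meet in 0. 1b->1: ok.
aaa: 2a undefined. 2a->0: no, baaa/aaab meet in 0. 2a->1: no, baaa/ba meet in 1. 2a->2: ok.
aaab: 2b undefined. 2b->0: no, bb/aaab meet in 0. 2b->1: ok.
All examples now run through 3 states with every (state, symbol) defined. Accept strings end in {0,2}, Reject strings end in {1}; accept={0,2}.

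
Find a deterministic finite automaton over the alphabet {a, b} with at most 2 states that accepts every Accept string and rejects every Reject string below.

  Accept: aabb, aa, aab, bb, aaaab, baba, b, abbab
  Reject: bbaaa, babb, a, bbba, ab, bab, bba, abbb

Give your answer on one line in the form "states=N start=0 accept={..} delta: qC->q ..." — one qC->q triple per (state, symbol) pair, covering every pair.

State merging on the prefix tree: take the shortest (then alphabetical) example prefix whose next move is undefined and point that move at state 0, else 1, else 2, ...; a target is out if some Accept/Reject pair would then sit in one state with the same input left (inseparable). If every existing state is out, open a new one.
a: 0a undefined. 0a->0: no, aa/a meet in 0. Open state 1: 0a->1.
b: 0b undefined. 0b->0: ok.
aa: 1a undefined. 1a->0: ok.
ab: 1b undefined. 1b->0: no, aabb/babb meet in 0. 1b->1: ok.
All examples now run through 2 states with every (state, symbol) defined. Accept strings end in {0}, Reject strings end in {1}; accept={0}.

states=2 start=0 accept={0} delta: 0a->1 0b->0 1a->0 1b->1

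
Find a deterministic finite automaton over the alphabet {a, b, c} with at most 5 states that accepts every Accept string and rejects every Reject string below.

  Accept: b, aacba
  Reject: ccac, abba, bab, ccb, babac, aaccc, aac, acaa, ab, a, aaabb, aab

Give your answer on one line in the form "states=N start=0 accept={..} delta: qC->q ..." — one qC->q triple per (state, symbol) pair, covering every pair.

State merging on the prefix tree: take the shortest (then alphabetical) example prefix whose next move is undefined and point that move at state 0, else 1, else 2, ...; a target is out if some Accept/Reject pair would then sit in one state with the same input left (inseparable). If every existing state is out, open a new one.
a: 0a undefined. 0a->0: no, b/ab meet in 0 with "b" left. Open state 1: 0a->1.
b: 0b undefined. 0b->0: ok.
c: 0c undefined. 0c->0: no, b/ccb meet in 0. 0c->1: ok.
aa: 1a undefined. 1a->0: no, b/aab meet in 0. 1a->1: ok.
ab: 1b undefined. 1b->0: no, b/bab meet in 0. 1b->1: ok.
ac: 1c undefined. 1c->0: no, b/ccac meet in 0. 1c->1: no, aacba/ccac meet in 1. Open state 2: 1c->2.
aca: 2a undefined. 2a->0: ok.
ccb: 2b undefined. 2b->0: no, b/ccb meet in 0. 2b->1: no, aacba/ccac meet in 1. 2b->2: ok.
aacc: 2c undefined. 2c->0: ok.
All examples now run through 3 states with every (state, symbol) defined. Accept strings end in {0}, Reject strings end in {1,2}; accept={0}.

states=3 start=0 accept={0} delta: 0a->1 0b->0 0c->1 1a->1 1b->1 1c->2 2a->0 2b->2 2c->0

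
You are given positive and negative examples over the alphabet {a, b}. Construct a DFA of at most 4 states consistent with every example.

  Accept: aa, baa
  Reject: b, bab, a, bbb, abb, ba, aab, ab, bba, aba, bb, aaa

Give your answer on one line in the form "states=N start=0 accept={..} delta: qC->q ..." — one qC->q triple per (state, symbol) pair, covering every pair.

State merging on the prefix tree: take the shortest (then alphabetical) example prefix whose next move is undefined and point that move at state 0, else 1, else 2, ...; a target is out if some Accept/Reject pair would then sit in one state with the same input left (inseparable). If every existing state is out, open a new one.
a: 0a undefined. 0a->0: no, aa/a meet in 0. Open state 1: 0a->1.
b: 0b undefined. 0b->0: ok.
aa: 1a undefined. 1a->0: no, aa/b meet in 0. 1a->1: no, aa/a meet in 1. Open state 2: 1a->2.
ab: 1b undefined. 1b->0: ok.
aaa: 2a undefined. 2a->0: ok.
aab: 2b undefined. 2b->0: ok.
All examples now run through 3 states with every (state, symbol) defined. Accept strings end in {2}, Reject strings end in {0,1}; accept={2}.

states=3 start=0 accept={2} delta: 0a->1 0b->0 1a->2 1b->0 2a->0 2b->0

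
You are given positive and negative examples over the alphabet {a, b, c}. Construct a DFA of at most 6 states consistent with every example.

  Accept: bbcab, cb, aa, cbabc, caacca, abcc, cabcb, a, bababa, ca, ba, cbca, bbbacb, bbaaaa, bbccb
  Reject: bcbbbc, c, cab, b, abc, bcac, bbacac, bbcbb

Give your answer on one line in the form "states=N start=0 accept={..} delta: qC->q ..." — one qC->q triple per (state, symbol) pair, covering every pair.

State merging on the prefix tree: take the shortest (then alphabetical) example prefix whose next move is undefined and point that move at state 0, else 1, else 2, ...; a target is out if some Accept/Reject pair would then sit in one state with the same input left (inseparable). If every existing state is out, open a new one.
a: 0a undefined. 0a->0: ok.
b: 0b undefined. 0b->0: no, bbcab/cab meet in 0 with "cab" left. Open state 1: 0b->1.
c: 0c undefined. 0c->0: no, cb/cab meet in 1. 0c->1: ok.
ba: 1a undefined. 1a->0: ok.
bb: 1b undefined. 1b->0: no, bbcab/c meet in 1. 1b->1: no, cb/c meet in 1. Open state 2: 1b->2.
bc: 1c undefined. 1c->0: no, aa/abc meet in 0. 1c->1: no, abcc/c meet in 1. 1c->2: no, cb/abc meet in 2. Open state 3: 1c->3.
bba: 2a undefined. 2a->0: no, cbabc/abc meet in 3. 2a->1: ok.
bbb: 2b undefined. 2b->0: ok.
bbc: 2c undefined. 2c->0: no, bbcab/c meet in 1. 2c->1: no, bbcab/c meet in 1. 2c->2: no, cbca/c meet in 1. 2c->3: no, cbabc/abc meet in 3. Open state 4: 2c->4.
bca: 3a undefined. 3a->0: ok.
bcb: 3b undefined. 3b->0: no, cbabc/bcbbbc meet in 4. 3b->1: no, cabcb/bcbbbc meet in 1. 3b->2: ok.
abcc: 3c undefined. 3c->0: ok.
bbca: 4a undefined. 4a->0: no, bbcab/c meet in 1. 4a->1: no, cbca/c meet in 1. 4a->2: ok.
bbcb: 4b undefined. 4b->0: ok.
bbcc: 4c undefined. 4c->0: no, bbccb/c meet in 1. 4c->1: ok.
All examples now run through 5 states with every (state, symbol) defined. Accept strings end in {0,2,4}, Reject strings end in {1,3}; accept={0,2,4}.

states=5 start=0 accept={0,2,4} delta: 0a->0 0b->1 0c->1 1a->0 1b->2 1c->3 2a->1 2b->0 2c->4 3a->0 3b->2 3c->0 4a->2 4b->0 4c->1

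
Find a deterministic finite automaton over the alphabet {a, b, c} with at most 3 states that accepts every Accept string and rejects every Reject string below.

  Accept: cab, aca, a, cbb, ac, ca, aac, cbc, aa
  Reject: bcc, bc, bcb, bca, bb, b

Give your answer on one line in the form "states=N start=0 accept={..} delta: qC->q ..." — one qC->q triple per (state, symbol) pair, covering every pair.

Fold the examples into a partial DFA from state 0: repeatedly fix the first undefined (state, symbol) met by the shortest-then-alphabetical prefix, trying targets in increasing order and rejecting any under which an Accept and a Reject string meet in one state with the same remainder; add a state when all current targets are rejected. Accepting states are where Accept strings end.
a: 0a undefined. 0a->0: ok.
b: 0b undefined. 0b->0: no, aca/bca meet in 0 with "ca" left. Open state 1: 0b->1.
c: 0c undefined. 0c->0: no, cab/b meet in 1. 0c->1: no, ac/b meet in 1. Open state 2: 0c->2.
bb: 1b undefined. 1b->0: no, a/bb meet in 0. 1b->1: ok.
bc: 1c undefined. 1c->0: no, a/bc meet in 0. 1c->1: ok.
ca: 2a undefined. 2a->0: no, cab/bcc meet in 1. 2a->1: no, cab/bcc meet in 1. 2a->2: ok.
cb: 2b undefined. 2b->0: no, cbb/bcc meet in 1. 2b->1: no, cab/bcc meet in 1. 2b->2: ok.
bca: 1a undefined. 1a->0: no, a/bca meet in 0. 1a->1: ok.
cbc: 2c undefined. 2c->0: ok.
All examples now run through 3 states with every (state, symbol) defined. Accept strings end in {0,2}, Reject strings end in {1}; accept={0,2}.

states=3 start=0 accept={0,2} delta: 0a->0 0b->1 0c->2 1a->1 1b->1 1c->1 2a->2 2b->2 2c->0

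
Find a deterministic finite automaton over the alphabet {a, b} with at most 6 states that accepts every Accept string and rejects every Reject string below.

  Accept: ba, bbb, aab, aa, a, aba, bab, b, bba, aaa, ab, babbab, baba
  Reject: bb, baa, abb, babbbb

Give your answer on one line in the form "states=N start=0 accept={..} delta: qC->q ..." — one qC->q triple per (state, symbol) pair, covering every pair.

states=4 start=0 accept={0,1,2} delta: 0a->0 0b->1 1a->2 1b->3 2a->3 2b->1 3a->0 3b->1

State merging on the prefix tree: take the shortest (then alphabetical) example prefix whose next move is undefined and point that move at state 0, else 1, else 2, ...; a target is out if some Accept/Reject pair would then sit in one state with the same input left (inseparable). If every existing state is out, open a new one.
a: 0a undefined. 0a->0: ok.
b: 0b undefined. 0b->0: no, ba/bb meet in 0. Open state 1: 0b->1.
ba: 1a undefined. 1a->0: no, ba/baa meet in 0. 1a->1: no, ba/baa meet in 1. Open state 2: 1a->2.
bb: 1b undefined. 1b->0: no, aa/bb meet in 0. 1b->1: no, bbb/bb meet in 1. 1b->2: no, ba/bb meet in 2. Open state 3: 1b->3.
baa: 2a undefined. 2a->0: no, aa/baa meet in 0. 2a->1: no, aab/baa meet in 1. 2a->2: no, ba/baa meet in 2. 2a->3: ok.
bab: 2b undefined. 2b->0: no, bbb/babbbb meet in 3 with "b" left. 2b->1: ok.
bba: 3a undefined. 3a->0: ok.
bbb: 3b undefined. 3b->0: no, aab/babbbb meet in 1. 3b->1: ok.
All examples now run through 4 states with every (state, symbol) defined. Accept strings end in {0,1,2}, Reject strings end in {3}; accept={0,1,2}.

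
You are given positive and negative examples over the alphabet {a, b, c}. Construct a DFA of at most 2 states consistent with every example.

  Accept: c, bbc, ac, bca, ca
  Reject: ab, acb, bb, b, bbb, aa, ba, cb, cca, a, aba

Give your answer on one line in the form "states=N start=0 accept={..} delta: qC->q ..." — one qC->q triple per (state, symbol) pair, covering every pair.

states=2 start=0 accept={1} delta: 0a->0 0b->0 0c->1 1a->1 1b->0 1c->0

Fold the examples into a partial DFA from state 0: repeatedly fix the first undefined (state, symbol) met by the shortest-then-alphabetical prefix, trying targets in increasing order and rejecting any under which an Accept and a Reject string meet in one state with the same remainder; add a state when all current targets are rejected. Accepting states are where Accept strings end.
a: 0a undefined. 0a->0: ok.
b: 0b undefined. 0b->0: ok.
c: 0c undefined. 0c->0: no, c/ab meet in 0. Open state 1: 0c->1.
ca: 1a undefined. 1a->0: no, bca/ab meet in 0. 1a->1: ok.
cb: 1b undefined. 1b->0: ok.
cc: 1c undefined. 1c->0: ok.
All examples now run through 2 states with every (state, symbol) defined. Accept strings end in {1}, Reject strings end in {0}; accept={1}.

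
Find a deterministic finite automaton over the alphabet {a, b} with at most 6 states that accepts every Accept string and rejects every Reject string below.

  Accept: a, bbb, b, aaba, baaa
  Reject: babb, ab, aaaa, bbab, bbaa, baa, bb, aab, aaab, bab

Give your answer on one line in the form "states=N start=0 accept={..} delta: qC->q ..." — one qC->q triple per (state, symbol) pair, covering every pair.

Fold the examples into a partial DFA from state 0: repeatedly fix the first undefined (state, symbol) met by the shortest-then-alphabetical prefix, trying targets in increasing order and rejecting any under which an Accept and a Reject string meet in one state with the same remainder; add a state when all current targets are rejected. Accepting states are where Accept strings end.
a: 0a undefined. 0a->0: no, a/aaaa meet in 0. Open state 1: 0a->1.
b: 0b undefined. 0b->0: no, bbb/bb meet in 0. 0b->1: no, baaa/aaaa meet in 1 with "aaa" left. Open state 2: 0b->2.
aa: 1a undefined. 1a->0: no, b/aab meet in 2. 1a->1: no, a/aaaa meet in 1. 1a->2: ok.
ab: 1b undefined. 1b->0: ok.
ba: 2a undefined. 2a->0: no, a/aaaa meet in 1. 2a->1: no, b/babb meet in 2. 2a->2: no, bbb/babb meet in 2 with "bb" left. Open state 3: 2a->3.
bb: 2b undefined. 2b->0: no, bbb/bbaa meet in 2. 2b->1: no, a/bbab meet in 1. 2b->2: no, bbb/bb meet in 2. 2b->3: no, bbb/aaab meet in 3 with "b" left. Open state 4: 2b->4.
baa: 3a undefined. 3a->0: ok.
bab: 3b undefined. 3b->0: no, b/babb meet in 2. 3b->1: no, a/aaab meet in 1. 3b->2: no, b/aaab meet in 2. 3b->3: ok.
bba: 4a undefined. 4a->0: no, a/bbaa meet in 1. 4a->1: no, b/bbaa meet in 2. 4a->2: ok.
bbb: 4b undefined. 4b->0: no, bbb/ab meet in 0. 4b->1: ok.
All examples now run through 5 states with every (state, symbol) defined. Accept strings end in {1,2}, Reject strings end in {0,3,4}; accept={1,2}.

states=5 start=0 accept={1,2} delta: 0a->1 0b->2 1a->2 1b->0 2a->3 2b->4 3a->0 3b->3 4a->2 4b->1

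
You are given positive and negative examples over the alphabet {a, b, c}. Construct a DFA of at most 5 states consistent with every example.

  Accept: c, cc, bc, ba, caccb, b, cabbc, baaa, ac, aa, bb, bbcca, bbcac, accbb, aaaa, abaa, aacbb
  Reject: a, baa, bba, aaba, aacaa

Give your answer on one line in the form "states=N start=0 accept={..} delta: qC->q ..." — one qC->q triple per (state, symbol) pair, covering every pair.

Fold the examples into a partial DFA from state 0: repeatedly fix the first undefined (state, symbol) met by the shortest-then-alphabetical prefix, trying targets in increasing order and rejecting any under which an Accept and a Reject string meet in one state with the same remainder; add a state when all current targets are rejected. Accepting states are where Accept strings end.
a: 0a undefined. 0a->0: no, ba/aaba meet in 0 with "ba" left. Open state 1: 0a->1.
b: 0b undefined. 0b->0: no, ba/a meet in 1. 0b->1: no, b/a meet in 1. Open state 2: 0b->2.
c: 0c undefined. 0c->0: ok.
aa: 1a undefined. 1a->0: no, c/aacaa meet in 0. 1a->1: no, aa/a meet in 1. 1a->2: no, aaaa/baa meet in 2 with "aa" left. Open state 3: 1a->3.
ab: 1b undefined. 1b->0: ok.
ac: 1c undefined. 1c->0: ok.
ba: 2a undefined. 2a->0: ok.
bb: 2b undefined. 2b->0: no, bbcca/a meet in 1. 2b->1: no, baaa/bba meet in 3. 2b->2: no, c/bba meet in 0. 2b->3: ok.
bc: 2c undefined. 2c->0: ok.
aaa: 3a undefined. 3a->0: no, c/bba meet in 0. 3a->1: ok.
aab: 3b undefined. 3b->0: ok.
aac: 3c undefined. 3c->0: no, baaa/aacaa meet in 3. 3c->1: no, bbcca/a meet in 1. 3c->2: no, bbcca/a meet in 1. 3c->3: no, baaa/aacaa meet in 3. Open state 4: 3c->4.
aaca: 4a undefined. 4a->0: ok.
aacb: 4b undefined. 4b->0: ok.
bbcc: 4c undefined. 4c->0: no, bbcca/a meet in 1. 4c->1: ok.
All examples now run through 5 states with every (state, symbol) defined. Accept strings end in {0,2,3}, Reject strings end in {1}; accept={0,2,3}.

states=5 start=0 accept={0,2,3} delta: 0a->1 0b->2 0c->0 1a->3 1b->0 1c->0 2a->0 2b->3 2c->0 3a->1 3b->0 3c->4 4a->0 4b->0 4c->1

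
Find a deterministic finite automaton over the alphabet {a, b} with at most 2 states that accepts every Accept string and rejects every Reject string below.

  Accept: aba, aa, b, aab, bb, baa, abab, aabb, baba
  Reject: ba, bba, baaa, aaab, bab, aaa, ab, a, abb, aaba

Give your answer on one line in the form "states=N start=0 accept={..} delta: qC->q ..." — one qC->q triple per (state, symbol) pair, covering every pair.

Fold the examples into a partial DFA from state 0: repeatedly fix the first undefined (state, symbol) met by the shortest-then-alphabetical prefix, trying targets in increasing order and rejecting any under which an Accept and a Reject string meet in one state with the same remainder; add a state when all current targets are rejected. Accepting states are where Accept strings end.
a: 0a undefined. 0a->0: no, aba/ba meet in 0 with "ba" left. Open state 1: 0a->1.
b: 0b undefined. 0b->0: ok.
aa: 1a undefined. 1a->0: ok.
ab: 1b undefined. 1b->0: no, aba/ba meet in 1. 1b->1: ok.
All examples now run through 2 states with every (state, symbol) defined. Accept strings end in {0}, Reject strings end in {1}; accept={0}.

states=2 start=0 accept={0} delta: 0a->1 0b->0 1a->0 1b->1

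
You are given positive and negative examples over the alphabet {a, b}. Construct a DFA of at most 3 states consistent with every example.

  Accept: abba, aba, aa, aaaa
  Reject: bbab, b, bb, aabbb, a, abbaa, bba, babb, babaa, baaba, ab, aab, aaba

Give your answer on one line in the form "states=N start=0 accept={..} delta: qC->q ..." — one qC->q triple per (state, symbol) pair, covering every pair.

Fold the examples into a partial DFA from state 0: repeatedly fix the first undefined (state, symbol) met by the shortest-then-alphabetical prefix, trying targets in increasing order and rejecting any under which an Accept and a Reject string meet in one state with the same remainder; add a state when all current targets are rejected. Accepting states are where Accept strings end.
a: 0a undefined. 0a->0: no, abba/bba meet in 0 with "bba" left. Open state 1: 0a->1.
b: 0b undefined. 0b->0: ok.
aa: 1a undefined. 1a->0: no, aa/b meet in 0. 1a->1: no, aba/baaba meet in 1 with "ba" left. Open state 2: 1a->2.
ab: 1b undefined. 1b->0: no, abba/a meet in 1. 1b->1: ok.
aaa: 2a undefined. 2a->0: no, aaaa/bbab meet in 1. 2a->1: ok.
aab: 2b undefined. 2b->0: ok.
All examples now run through 3 states with every (state, symbol) defined. Accept strings end in {2}, Reject strings end in {0,1}; accept={2}.

states=3 start=0 accept={2} delta: 0a->1 0b->0 1a->2 1b->1 2a->1 2b->0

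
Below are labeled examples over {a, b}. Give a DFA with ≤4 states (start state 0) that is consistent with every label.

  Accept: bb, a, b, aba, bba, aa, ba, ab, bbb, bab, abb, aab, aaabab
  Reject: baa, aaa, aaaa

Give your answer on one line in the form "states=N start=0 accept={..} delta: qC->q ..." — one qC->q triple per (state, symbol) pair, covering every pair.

states=4 start=0 accept={0,1,2} delta: 0a->1 0b->1 1a->2 1b->0 2a->3 2b->0 3a->3 3b->0

Fold the examples into a partial DFA from state 0: repeatedly fix the first undefined (state, symbol) met by the shortest-then-alphabetical prefix, trying targets in increasing order and rejecting any under which an Accept and a Reject string meet in one state with the same remainder; add a state when all current targets are rejected. Accepting states are where Accept strings end.
a: 0a undefined. 0a->0: no, a/aaa meet in 0. Open state 1: 0a->1.
b: 0b undefined. 0b->0: no, aa/baa meet in 1 with "a" left. 0b->1: ok.
aa: 1a undefined. 1a->0: no, a/baa meet in 1. 1a->1: no, a/baa meet in 1. Open state 2: 1a->2.
ab: 1b undefined. 1b->0: ok.
aaa: 2a undefined. 2a->0: no, bb/baa meet in 0. 2a->1: no, a/baa meet in 1. 2a->2: no, aa/baa meet in 2. Open state 3: 2a->3.
aab: 2b undefined. 2b->0: ok.
aaaa: 3a undefined. 3a->0: no, bb/aaaa meet in 0. 3a->1: no, a/aaaa meet in 1. 3a->2: no, aa/aaaa meet in 2. 3a->3: ok.
aaab: 3b undefined. 3b->0: ok.
All examples now run through 4 states with every (state, symbol) defined. Accept strings end in {0,1,2}, Reject strings end in {3}; accept={0,1,2}.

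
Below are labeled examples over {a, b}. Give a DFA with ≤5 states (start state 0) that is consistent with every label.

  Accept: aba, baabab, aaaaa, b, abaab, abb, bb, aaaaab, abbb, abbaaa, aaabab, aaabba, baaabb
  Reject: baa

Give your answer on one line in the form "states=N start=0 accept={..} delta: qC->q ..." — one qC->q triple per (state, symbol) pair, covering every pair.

states=4 start=0 accept={0,1,2} delta: 0a->0 0b->1 1a->2 1b->0 2a->3 2b->0 3a->0 3b->0

Fold the examples into a partial DFA from state 0: repeatedly fix the first undefined (state, symbol) met by the shortest-then-alphabetical prefix, trying targets in increasing order and rejecting any under which an Accept and a Reject string meet in one state with the same remainder; add a state when all current targets are rejected. Accepting states are where Accept strings end.
a: 0a undefined. 0a->0: ok.
b: 0b undefined. 0b->0: no, aba/baa meet in 0. Open state 1: 0b->1.
ba: 1a undefined. 1a->0: no, aba/baa meet in 0. 1a->1: no, aba/baa meet in 1. Open state 2: 1a->2.
bb: 1b undefined. 1b->0: ok.
baa: 2a undefined. 2a->0: no, aaaaa/baa meet in 0. 2a->1: no, baabab/baa meet in 1. 2a->2: no, aba/baa meet in 2. Open state 3: 2a->3.
baaa: 3a undefined. 3a->0: ok.
baab: 3b undefined. 3b->0: ok.
aaabab: 2b undefined. 2b->0: ok.
All examples now run through 4 states with every (state, symbol) defined. Accept strings end in {0,1,2}, Reject strings end in {3}; accept={0,1,2}.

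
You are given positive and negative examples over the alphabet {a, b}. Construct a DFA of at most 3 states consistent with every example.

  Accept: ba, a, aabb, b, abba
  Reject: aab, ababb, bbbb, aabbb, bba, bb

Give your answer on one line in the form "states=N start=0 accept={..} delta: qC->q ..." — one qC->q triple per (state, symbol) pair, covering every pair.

states=3 start=0 accept={1} delta: 0a->1 0b->1 1a->1 1b->2 2a->0 2b->1

State merging on the prefix tree: take the shortest (then alphabetical) example prefix whose next move is undefined and point that move at state 0, else 1, else 2, ...; a target is out if some Accept/Reject pair would then sit in one state with the same input left (inseparable). If every existing state is out, open a new one.
a: 0a undefined. 0a->0: no, aabb/bb meet in 0 with "bb" left. Open state 1: 0a->1.
b: 0b undefined. 0b->0: no, ba/bba meet in 1. 0b->1: ok.
aa: 1a undefined. 1a->0: no, a/aab meet in 1. 1a->1: ok.
ab: 1b undefined. 1b->0: no, ba/ababb meet in 1. 1b->1: no, ba/aab meet in 1. Open state 2: 1b->2.
aba: 2a undefined. 2a->0: ok.
abb: 2b undefined. 2b->0: no, ba/bbbb meet in 1. 2b->1: ok.
All examples now run through 3 states with every (state, symbol) defined. Accept strings end in {1}, Reject strings end in {0,2}; accept={1}.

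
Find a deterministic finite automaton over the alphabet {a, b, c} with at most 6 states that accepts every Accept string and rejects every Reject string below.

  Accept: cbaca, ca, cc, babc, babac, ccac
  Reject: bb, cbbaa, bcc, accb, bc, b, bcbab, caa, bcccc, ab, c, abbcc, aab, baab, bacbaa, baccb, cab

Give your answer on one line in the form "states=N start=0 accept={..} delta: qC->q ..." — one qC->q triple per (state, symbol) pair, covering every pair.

Grow the machine one transition at a time. Run the examples from 0; the earliest place one falls off (shortest prefix, ties alphabetical) gets sent to the lowest-numbered state that keeps every Accept/Reject pair distinguishable — a pair clashes when both reach the same state with identical unread suffix — and to a fresh state only if none does.
a: 0a undefined. 0a->0: ok.
b: 0b undefined. 0b->0: no, cc/bcc meet in 0 with "cc" left. Open state 1: 0b->1.
c: 0c undefined. 0c->0: no, ca/caa meet in 0. 0c->1: no, cc/bc meet in 1 with "c" left. Open state 2: 0c->2.
ba: 1a undefined. 1a->0: no, babc/bc meet in 1 with "c" left. 1a->1: ok.
bb: 1b undefined. 1b->0: no, cc/abbcc meet in 2 with "c" left. 1b->1: no, babc/bc meet in 1 with "c" left. 1b->2: ok.
bc: 1c undefined. 1c->0: ok.
ca: 2a undefined. 2a->0: no, ca/bc meet in 0. 2a->1: no, ca/b meet in 1. 2a->2: no, ca/bb meet in 2. Open state 3: 2a->3.
cb: 2b undefined. 2b->0: ok.
cc: 2c undefined. 2c->0: no, cc/bc meet in 0. 2c->1: no, cc/cbbaa meet in 1. 2c->2: no, cc/bb meet in 2. 2c->3: no, babac/bcccc meet in 3 with "c" left. Open state 4: 2c->4.
caa: 3a undefined. 3a->0: ok.
cab: 3b undefined. 3b->0: ok.
cca: 4a undefined. 4a->0: no, ccac/bb meet in 2. 4a->1: no, ccac/bc meet in 0. 4a->2: ok.
accb: 4b undefined. 4b->0: ok.
abbcc: 4c undefined. 4c->0: ok.
babac: 3c undefined. 3c->0: no, babac/accb meet in 0. 3c->1: no, babac/cbbaa meet in 1. 3c->2: no, babac/bb meet in 2. 3c->3: ok.
All examples now run through 5 states with every (state, symbol) defined. Accept strings end in {3,4}, Reject strings end in {0,1,2}; accept={3,4}.

states=5 start=0 accept={3,4} delta: 0a->0 0b->1 0c->2 1a->1 1b->2 1c->0 2a->3 2b->0 2c->4 3a->0 3b->0 3c->3 4a->2 4b->0 4c->0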